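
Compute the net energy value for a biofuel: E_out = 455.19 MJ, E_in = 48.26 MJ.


NEV = E_out - E_in
= 455.19 - 48.26
= 406.9300 MJ

406.9300 MJ


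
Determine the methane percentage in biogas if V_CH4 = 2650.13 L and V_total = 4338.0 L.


CH4% = V_CH4 / V_total * 100
= 2650.13 / 4338.0 * 100
= 61.0911%

61.0911%


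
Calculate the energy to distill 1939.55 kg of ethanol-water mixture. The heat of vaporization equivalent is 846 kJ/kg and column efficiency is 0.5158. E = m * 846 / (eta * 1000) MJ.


E = m * 846 / (eta * 1000)
= 1939.55 * 846 / (0.5158 * 1000)
= 3181.1929 MJ

3181.1929 MJ


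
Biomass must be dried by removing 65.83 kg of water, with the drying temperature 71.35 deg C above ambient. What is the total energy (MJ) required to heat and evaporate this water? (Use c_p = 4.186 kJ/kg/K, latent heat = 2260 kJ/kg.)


E = m_water * (4.186 * dT + 2260) / 1000
= 65.83 * (4.186 * 71.35 + 2260) / 1000
= 168.4373 MJ

168.4373 MJ


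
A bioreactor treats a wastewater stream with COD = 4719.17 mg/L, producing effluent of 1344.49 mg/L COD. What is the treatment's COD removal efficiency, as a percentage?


eta = (COD_in - COD_out) / COD_in * 100
= (4719.17 - 1344.49) / 4719.17 * 100
= 71.5100%

71.5100%


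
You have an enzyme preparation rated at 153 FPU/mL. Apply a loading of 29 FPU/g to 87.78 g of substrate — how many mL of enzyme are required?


V = dosage * m_sub / activity
V = 29 * 87.78 / 153
V = 16.6380 mL

16.6380 mL


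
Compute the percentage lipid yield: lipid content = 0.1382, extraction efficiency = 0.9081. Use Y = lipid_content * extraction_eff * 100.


Y = lipid_content * extraction_eff * 100
= 0.1382 * 0.9081 * 100
= 12.5499%

12.5499%


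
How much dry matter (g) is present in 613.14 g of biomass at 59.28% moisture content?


Wd = Ww * (1 - MC/100)
= 613.14 * (1 - 59.28/100)
= 249.6706 g

249.6706 g


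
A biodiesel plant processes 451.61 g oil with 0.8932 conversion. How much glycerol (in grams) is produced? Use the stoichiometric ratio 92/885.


glycerol = oil * conv * (92/885)
= 451.61 * 0.8932 * 92 / 885
= 41.9331 g

41.9331 g


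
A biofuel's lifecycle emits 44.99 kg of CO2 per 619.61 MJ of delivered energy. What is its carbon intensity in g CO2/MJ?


CI = CO2 * 1000 / E
= 44.99 * 1000 / 619.61
= 72.6102 g CO2/MJ

72.6102 g CO2/MJ


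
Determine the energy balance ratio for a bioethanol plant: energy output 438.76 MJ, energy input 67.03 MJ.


EROI = E_out / E_in
= 438.76 / 67.03
= 6.5457

6.5457


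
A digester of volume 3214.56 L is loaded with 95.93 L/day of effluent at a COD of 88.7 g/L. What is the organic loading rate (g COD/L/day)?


OLR = Q * S / V
= 95.93 * 88.7 / 3214.56
= 2.6470 g/L/day

2.6470 g/L/day


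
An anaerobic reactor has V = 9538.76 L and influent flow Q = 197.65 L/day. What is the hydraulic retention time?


HRT = V / Q
= 9538.76 / 197.65
= 48.2609 days

48.2609 days


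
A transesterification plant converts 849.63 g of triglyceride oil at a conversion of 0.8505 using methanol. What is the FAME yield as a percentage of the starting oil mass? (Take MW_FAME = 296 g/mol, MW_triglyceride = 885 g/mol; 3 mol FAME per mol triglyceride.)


m_FAME = oil * conv * (3 * 296 / 885) = oil * conv * (888/885)
= 849.63 * 0.8505 * 888 / 885
= 725.0598 g
Y = m_FAME / oil * 100 = conv * (888/885) * 100
= 0.8505 * 888 / 885 * 100
= 85.34%

85.34%


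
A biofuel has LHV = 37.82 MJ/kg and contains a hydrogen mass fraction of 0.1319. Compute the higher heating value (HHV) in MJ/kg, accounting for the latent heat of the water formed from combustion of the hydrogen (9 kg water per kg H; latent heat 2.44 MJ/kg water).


HHV = LHV + H_frac * 9 * 2.44
= 37.82 + 0.1319 * 9 * 2.44
= 40.7165 MJ/kg

40.7165 MJ/kg


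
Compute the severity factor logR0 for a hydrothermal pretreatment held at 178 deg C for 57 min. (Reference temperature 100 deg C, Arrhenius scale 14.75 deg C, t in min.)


logR0 = log10(t * exp((T - 100) / 14.75))
= log10(57 * exp((178 - 100) / 14.75))
= 4.0525

4.0525


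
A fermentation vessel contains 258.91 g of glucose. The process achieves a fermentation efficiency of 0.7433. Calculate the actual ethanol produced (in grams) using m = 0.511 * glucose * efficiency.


Actual ethanol: m = 0.511 * 258.91 * 0.7433
m = 98.3408 g

98.3408 g


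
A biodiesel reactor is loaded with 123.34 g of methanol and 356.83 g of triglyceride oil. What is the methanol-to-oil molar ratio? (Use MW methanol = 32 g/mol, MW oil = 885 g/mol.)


Molar ratio = n_MeOH / n_oil = (MeOH/32) / (oil/885) = (MeOH * 885) / (32 * oil)
= (123.34 * 885) / (32 * 356.83)
= 9.5595

9.5595


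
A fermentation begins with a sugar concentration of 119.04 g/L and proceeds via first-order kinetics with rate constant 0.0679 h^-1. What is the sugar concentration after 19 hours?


S = S0 * exp(-k * t)
S = 119.04 * exp(-0.0679 * 19)
S = 32.7650 g/L

32.7650 g/L


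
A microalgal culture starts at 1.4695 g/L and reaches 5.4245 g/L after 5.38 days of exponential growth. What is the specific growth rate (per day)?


mu = ln(X2/X1) / dt
= ln(5.4245/1.4695) / 5.38
= 0.2428 per day

0.2428 per day


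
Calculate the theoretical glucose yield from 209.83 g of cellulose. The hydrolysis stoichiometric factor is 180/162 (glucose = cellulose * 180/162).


glucose = cellulose * 180/162
= 209.83 * 180/162
= 233.1444 g

233.1444 g


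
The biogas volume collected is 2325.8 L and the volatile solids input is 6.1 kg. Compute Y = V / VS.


Y = V / VS
= 2325.8 / 6.1
= 381.2787 L/kg VS

381.2787 L/kg VS


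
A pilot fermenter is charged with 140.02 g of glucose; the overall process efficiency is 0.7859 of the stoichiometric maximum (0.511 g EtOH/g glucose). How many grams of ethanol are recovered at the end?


Actual ethanol: m = 0.511 * 140.02 * 0.7859
m = 56.2313 g

56.2313 g


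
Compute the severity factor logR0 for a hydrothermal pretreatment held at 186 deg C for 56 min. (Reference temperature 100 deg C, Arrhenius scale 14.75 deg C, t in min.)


logR0 = log10(t * exp((T - 100) / 14.75))
= log10(56 * exp((186 - 100) / 14.75))
= 4.2803

4.2803


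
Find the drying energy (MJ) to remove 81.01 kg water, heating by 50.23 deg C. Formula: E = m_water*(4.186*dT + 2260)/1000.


E = m_water * (4.186 * dT + 2260) / 1000
= 81.01 * (4.186 * 50.23 + 2260) / 1000
= 200.1160 MJ

200.1160 MJ


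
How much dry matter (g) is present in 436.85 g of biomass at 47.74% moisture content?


Wd = Ww * (1 - MC/100)
= 436.85 * (1 - 47.74/100)
= 228.2978 g

228.2978 g


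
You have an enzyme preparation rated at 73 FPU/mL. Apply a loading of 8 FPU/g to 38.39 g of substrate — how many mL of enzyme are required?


V = dosage * m_sub / activity
V = 8 * 38.39 / 73
V = 4.2071 mL

4.2071 mL


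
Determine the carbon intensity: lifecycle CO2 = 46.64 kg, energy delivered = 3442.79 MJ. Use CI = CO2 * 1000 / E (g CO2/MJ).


CI = CO2 * 1000 / E
= 46.64 * 1000 / 3442.79
= 13.5472 g CO2/MJ

13.5472 g CO2/MJ


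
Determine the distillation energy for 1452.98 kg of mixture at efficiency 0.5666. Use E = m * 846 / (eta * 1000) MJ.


E = m * 846 / (eta * 1000)
= 1452.98 * 846 / (0.5666 * 1000)
= 2169.4689 MJ

2169.4689 MJ


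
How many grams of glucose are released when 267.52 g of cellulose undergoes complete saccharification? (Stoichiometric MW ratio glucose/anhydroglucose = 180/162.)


glucose = cellulose * 180/162
= 267.52 * 180/162
= 297.2444 g

297.2444 g


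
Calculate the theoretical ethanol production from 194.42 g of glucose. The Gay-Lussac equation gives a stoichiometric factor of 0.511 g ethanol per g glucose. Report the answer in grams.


Theoretical ethanol yield: m_EtOH = 0.511 * m_glucose
m_EtOH = 0.511 * 194.42 = 99.3486 g

99.3486 g


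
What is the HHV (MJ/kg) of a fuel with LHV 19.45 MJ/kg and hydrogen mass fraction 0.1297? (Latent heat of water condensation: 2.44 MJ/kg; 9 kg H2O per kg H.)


HHV = LHV + H_frac * 9 * 2.44
= 19.45 + 0.1297 * 9 * 2.44
= 22.2982 MJ/kg

22.2982 MJ/kg


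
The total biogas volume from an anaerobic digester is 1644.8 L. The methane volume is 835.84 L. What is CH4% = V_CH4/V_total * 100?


CH4% = V_CH4 / V_total * 100
= 835.84 / 1644.8 * 100
= 50.8171%

50.8171%


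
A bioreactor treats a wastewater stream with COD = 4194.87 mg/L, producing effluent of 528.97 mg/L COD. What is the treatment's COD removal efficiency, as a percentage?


eta = (COD_in - COD_out) / COD_in * 100
= (4194.87 - 528.97) / 4194.87 * 100
= 87.3901%

87.3901%


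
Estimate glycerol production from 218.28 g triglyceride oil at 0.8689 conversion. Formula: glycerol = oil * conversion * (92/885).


glycerol = oil * conv * (92/885)
= 218.28 * 0.8689 * 92 / 885
= 19.7164 g

19.7164 g


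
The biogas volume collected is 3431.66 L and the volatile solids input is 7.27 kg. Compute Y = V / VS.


Y = V / VS
= 3431.66 / 7.27
= 472.0303 L/kg VS

472.0303 L/kg VS


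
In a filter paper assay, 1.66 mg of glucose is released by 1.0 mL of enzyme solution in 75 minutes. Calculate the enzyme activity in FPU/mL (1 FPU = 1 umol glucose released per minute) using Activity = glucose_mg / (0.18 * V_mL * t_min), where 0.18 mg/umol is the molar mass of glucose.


Activity = glucose_mg / (0.18 mg/umol * V_mL * t_min)
= 1.66 / (0.18 * 1.0 * 75)
= 0.1230 FPU/mL

0.1230 FPU/mL


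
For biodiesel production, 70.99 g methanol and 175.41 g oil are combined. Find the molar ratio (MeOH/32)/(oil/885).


Molar ratio = n_MeOH / n_oil = (MeOH/32) / (oil/885) = (MeOH * 885) / (32 * oil)
= (70.99 * 885) / (32 * 175.41)
= 11.1927

11.1927


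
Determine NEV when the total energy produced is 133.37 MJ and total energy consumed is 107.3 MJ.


NEV = E_out - E_in
= 133.37 - 107.3
= 26.0700 MJ

26.0700 MJ


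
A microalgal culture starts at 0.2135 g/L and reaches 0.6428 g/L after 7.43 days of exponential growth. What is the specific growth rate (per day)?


mu = ln(X2/X1) / dt
= ln(0.6428/0.2135) / 7.43
= 0.1483 per day

0.1483 per day


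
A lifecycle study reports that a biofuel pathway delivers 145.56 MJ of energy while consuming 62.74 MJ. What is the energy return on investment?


EROI = E_out / E_in
= 145.56 / 62.74
= 2.3201

2.3201


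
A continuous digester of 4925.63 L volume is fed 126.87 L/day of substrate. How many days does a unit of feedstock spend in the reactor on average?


HRT = V / Q
= 4925.63 / 126.87
= 38.8242 days

38.8242 days


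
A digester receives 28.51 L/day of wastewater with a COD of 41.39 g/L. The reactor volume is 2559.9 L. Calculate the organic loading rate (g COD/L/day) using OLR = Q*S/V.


OLR = Q * S / V
= 28.51 * 41.39 / 2559.9
= 0.4610 g/L/day

0.4610 g/L/day


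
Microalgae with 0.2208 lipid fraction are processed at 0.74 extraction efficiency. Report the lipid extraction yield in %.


Y = lipid_content * extraction_eff * 100
= 0.2208 * 0.74 * 100
= 16.3392%

16.3392%


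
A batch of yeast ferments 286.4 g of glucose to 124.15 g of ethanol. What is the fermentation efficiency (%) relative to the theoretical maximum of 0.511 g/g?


Fermentation efficiency = (actual / (0.511 * glucose)) * 100
= (124.15 / (0.511 * 286.4)) * 100
= 84.8307%

84.8307%


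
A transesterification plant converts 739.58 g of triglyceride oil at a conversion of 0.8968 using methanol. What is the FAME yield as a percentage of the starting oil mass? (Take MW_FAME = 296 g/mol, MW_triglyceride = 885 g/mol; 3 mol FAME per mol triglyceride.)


m_FAME = oil * conv * (3 * 296 / 885) = oil * conv * (888/885)
= 739.58 * 0.8968 * 888 / 885
= 665.5037 g
Y = m_FAME / oil * 100 = conv * (888/885) * 100
= 0.8968 * 888 / 885 * 100
= 89.98%

89.98%


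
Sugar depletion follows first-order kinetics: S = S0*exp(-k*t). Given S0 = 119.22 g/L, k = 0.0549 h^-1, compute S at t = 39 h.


S = S0 * exp(-k * t)
S = 119.22 * exp(-0.0549 * 39)
S = 14.0114 g/L

14.0114 g/L


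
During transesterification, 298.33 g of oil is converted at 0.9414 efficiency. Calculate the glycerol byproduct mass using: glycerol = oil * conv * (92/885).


glycerol = oil * conv * (92/885)
= 298.33 * 0.9414 * 92 / 885
= 29.1955 g

29.1955 g


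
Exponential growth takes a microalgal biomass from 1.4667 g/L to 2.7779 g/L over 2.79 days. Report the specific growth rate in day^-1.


mu = ln(X2/X1) / dt
= ln(2.7779/1.4667) / 2.79
= 0.2289 per day

0.2289 per day


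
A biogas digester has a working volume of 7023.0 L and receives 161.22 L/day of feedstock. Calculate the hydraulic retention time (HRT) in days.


HRT = V / Q
= 7023.0 / 161.22
= 43.5616 days

43.5616 days


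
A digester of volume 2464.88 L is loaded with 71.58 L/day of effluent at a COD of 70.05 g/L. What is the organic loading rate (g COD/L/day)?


OLR = Q * S / V
= 71.58 * 70.05 / 2464.88
= 2.0342 g/L/day

2.0342 g/L/day


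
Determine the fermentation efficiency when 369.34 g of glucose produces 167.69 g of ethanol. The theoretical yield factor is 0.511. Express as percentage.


Fermentation efficiency = (actual / (0.511 * glucose)) * 100
= (167.69 / (0.511 * 369.34)) * 100
= 88.8505%

88.8505%


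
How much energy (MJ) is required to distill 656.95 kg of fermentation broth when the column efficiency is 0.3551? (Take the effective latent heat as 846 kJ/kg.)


E = m * 846 / (eta * 1000)
= 656.95 * 846 / (0.3551 * 1000)
= 1565.1357 MJ

1565.1357 MJ


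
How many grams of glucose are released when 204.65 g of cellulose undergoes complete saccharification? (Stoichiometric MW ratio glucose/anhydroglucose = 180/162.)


glucose = cellulose * 180/162
= 204.65 * 180/162
= 227.3889 g

227.3889 g


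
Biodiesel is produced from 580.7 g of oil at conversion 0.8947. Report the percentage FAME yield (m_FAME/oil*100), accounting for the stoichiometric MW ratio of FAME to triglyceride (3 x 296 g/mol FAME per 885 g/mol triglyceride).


m_FAME = oil * conv * (3 * 296 / 885) = oil * conv * (888/885)
= 580.7 * 0.8947 * 888 / 885
= 521.3135 g
Y = m_FAME / oil * 100 = conv * (888/885) * 100
= 0.8947 * 888 / 885 * 100
= 89.77%

89.77%


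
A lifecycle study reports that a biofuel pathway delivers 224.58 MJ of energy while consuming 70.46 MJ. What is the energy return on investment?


EROI = E_out / E_in
= 224.58 / 70.46
= 3.1873

3.1873


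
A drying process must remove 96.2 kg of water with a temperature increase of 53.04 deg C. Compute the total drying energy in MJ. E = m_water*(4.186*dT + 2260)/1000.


E = m_water * (4.186 * dT + 2260) / 1000
= 96.2 * (4.186 * 53.04 + 2260) / 1000
= 238.7708 MJ

238.7708 MJ


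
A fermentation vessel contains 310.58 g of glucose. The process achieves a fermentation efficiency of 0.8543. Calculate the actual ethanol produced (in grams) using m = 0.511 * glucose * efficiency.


Actual ethanol: m = 0.511 * 310.58 * 0.8543
m = 135.5829 g

135.5829 g


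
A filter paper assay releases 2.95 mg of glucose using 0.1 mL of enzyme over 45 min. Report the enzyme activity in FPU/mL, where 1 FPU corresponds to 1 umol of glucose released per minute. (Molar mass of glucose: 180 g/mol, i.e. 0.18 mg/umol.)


Activity = glucose_mg / (0.18 mg/umol * V_mL * t_min)
= 2.95 / (0.18 * 0.1 * 45)
= 3.6420 FPU/mL

3.6420 FPU/mL


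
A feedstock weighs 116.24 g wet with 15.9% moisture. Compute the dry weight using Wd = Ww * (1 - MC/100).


Wd = Ww * (1 - MC/100)
= 116.24 * (1 - 15.9/100)
= 97.7578 g

97.7578 g


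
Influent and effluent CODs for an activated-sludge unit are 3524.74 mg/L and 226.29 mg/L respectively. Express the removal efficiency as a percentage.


eta = (COD_in - COD_out) / COD_in * 100
= (3524.74 - 226.29) / 3524.74 * 100
= 93.5800%

93.5800%


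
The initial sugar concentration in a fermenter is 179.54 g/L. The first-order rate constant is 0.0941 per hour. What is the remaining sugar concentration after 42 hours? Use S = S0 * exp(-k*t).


S = S0 * exp(-k * t)
S = 179.54 * exp(-0.0941 * 42)
S = 3.4494 g/L

3.4494 g/L


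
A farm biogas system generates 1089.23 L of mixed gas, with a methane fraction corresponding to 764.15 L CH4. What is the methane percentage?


CH4% = V_CH4 / V_total * 100
= 764.15 / 1089.23 * 100
= 70.1551%

70.1551%


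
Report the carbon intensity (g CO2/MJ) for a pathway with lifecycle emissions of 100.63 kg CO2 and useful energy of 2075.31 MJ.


CI = CO2 * 1000 / E
= 100.63 * 1000 / 2075.31
= 48.4891 g CO2/MJ

48.4891 g CO2/MJ


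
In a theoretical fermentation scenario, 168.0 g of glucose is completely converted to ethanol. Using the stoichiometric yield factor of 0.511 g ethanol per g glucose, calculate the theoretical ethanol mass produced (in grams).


Theoretical ethanol yield: m_EtOH = 0.511 * m_glucose
m_EtOH = 0.511 * 168.0 = 85.8480 g

85.8480 g


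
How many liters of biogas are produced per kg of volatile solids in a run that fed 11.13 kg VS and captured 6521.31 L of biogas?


Y = V / VS
= 6521.31 / 11.13
= 585.9218 L/kg VS

585.9218 L/kg VS


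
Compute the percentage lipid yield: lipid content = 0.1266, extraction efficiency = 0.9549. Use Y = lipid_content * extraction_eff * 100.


Y = lipid_content * extraction_eff * 100
= 0.1266 * 0.9549 * 100
= 12.0890%

12.0890%


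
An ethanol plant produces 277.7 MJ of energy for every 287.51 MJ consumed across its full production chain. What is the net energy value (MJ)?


NEV = E_out - E_in
= 277.7 - 287.51
= -9.8100 MJ

-9.8100 MJ


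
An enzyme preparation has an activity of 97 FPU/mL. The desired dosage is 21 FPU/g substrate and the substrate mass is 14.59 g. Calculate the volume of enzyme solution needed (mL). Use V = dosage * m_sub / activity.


V = dosage * m_sub / activity
V = 21 * 14.59 / 97
V = 3.1587 mL

3.1587 mL


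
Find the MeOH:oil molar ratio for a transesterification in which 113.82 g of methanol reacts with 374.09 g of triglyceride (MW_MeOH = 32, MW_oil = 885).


Molar ratio = n_MeOH / n_oil = (MeOH/32) / (oil/885) = (MeOH * 885) / (32 * oil)
= (113.82 * 885) / (32 * 374.09)
= 8.4146

8.4146


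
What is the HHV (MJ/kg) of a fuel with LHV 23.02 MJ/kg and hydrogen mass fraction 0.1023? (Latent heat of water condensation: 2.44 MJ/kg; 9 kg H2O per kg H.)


HHV = LHV + H_frac * 9 * 2.44
= 23.02 + 0.1023 * 9 * 2.44
= 25.2665 MJ/kg

25.2665 MJ/kg


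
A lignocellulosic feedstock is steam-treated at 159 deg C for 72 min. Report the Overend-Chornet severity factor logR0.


logR0 = log10(t * exp((T - 100) / 14.75))
= log10(72 * exp((159 - 100) / 14.75))
= 3.5945

3.5945


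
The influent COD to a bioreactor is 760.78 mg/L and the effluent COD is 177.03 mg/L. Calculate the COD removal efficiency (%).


eta = (COD_in - COD_out) / COD_in * 100
= (760.78 - 177.03) / 760.78 * 100
= 76.7305%

76.7305%


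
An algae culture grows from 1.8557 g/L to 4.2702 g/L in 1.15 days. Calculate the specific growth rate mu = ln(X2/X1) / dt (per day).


mu = ln(X2/X1) / dt
= ln(4.2702/1.8557) / 1.15
= 0.7247 per day

0.7247 per day


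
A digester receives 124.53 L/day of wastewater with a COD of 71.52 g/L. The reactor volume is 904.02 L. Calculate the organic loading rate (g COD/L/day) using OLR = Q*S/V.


OLR = Q * S / V
= 124.53 * 71.52 / 904.02
= 9.8520 g/L/day

9.8520 g/L/day


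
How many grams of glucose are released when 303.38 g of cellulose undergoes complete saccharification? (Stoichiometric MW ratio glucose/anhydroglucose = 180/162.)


glucose = cellulose * 180/162
= 303.38 * 180/162
= 337.0889 g

337.0889 g


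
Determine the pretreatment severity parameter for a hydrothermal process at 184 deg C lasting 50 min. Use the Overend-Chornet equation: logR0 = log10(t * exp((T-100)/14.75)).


logR0 = log10(t * exp((T - 100) / 14.75))
= log10(50 * exp((184 - 100) / 14.75))
= 4.1722

4.1722


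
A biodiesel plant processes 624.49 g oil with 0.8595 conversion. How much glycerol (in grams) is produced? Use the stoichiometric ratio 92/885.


glycerol = oil * conv * (92/885)
= 624.49 * 0.8595 * 92 / 885
= 55.7977 g

55.7977 g


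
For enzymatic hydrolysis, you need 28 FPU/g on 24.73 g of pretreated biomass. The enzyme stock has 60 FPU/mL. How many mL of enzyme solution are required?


V = dosage * m_sub / activity
V = 28 * 24.73 / 60
V = 11.5407 mL

11.5407 mL


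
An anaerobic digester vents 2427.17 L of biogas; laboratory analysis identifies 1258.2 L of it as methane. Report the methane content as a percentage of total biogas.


CH4% = V_CH4 / V_total * 100
= 1258.2 / 2427.17 * 100
= 51.8381%

51.8381%


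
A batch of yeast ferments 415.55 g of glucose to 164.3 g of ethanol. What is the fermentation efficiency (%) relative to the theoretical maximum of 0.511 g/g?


Fermentation efficiency = (actual / (0.511 * glucose)) * 100
= (164.3 / (0.511 * 415.55)) * 100
= 77.3737%

77.3737%


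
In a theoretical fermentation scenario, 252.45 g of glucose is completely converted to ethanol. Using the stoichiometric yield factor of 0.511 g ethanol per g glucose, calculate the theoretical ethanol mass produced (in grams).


Theoretical ethanol yield: m_EtOH = 0.511 * m_glucose
m_EtOH = 0.511 * 252.45 = 129.0019 g

129.0019 g


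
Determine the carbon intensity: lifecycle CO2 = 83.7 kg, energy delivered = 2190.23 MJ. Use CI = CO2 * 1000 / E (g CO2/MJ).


CI = CO2 * 1000 / E
= 83.7 * 1000 / 2190.23
= 38.2152 g CO2/MJ

38.2152 g CO2/MJ


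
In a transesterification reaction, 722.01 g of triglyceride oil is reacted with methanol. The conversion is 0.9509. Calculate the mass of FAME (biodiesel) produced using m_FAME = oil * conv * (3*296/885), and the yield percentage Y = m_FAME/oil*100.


m_FAME = oil * conv * (3 * 296 / 885) = oil * conv * (888/885)
= 722.01 * 0.9509 * 888 / 885
= 688.8866 g
Y = m_FAME / oil * 100 = conv * (888/885) * 100
= 0.9509 * 888 / 885 * 100
= 95.41%

688.8866 g FAME; Y = 95.41%


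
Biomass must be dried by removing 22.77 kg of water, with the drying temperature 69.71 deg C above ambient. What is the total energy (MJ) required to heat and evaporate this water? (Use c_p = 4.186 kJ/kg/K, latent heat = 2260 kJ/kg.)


E = m_water * (4.186 * dT + 2260) / 1000
= 22.77 * (4.186 * 69.71 + 2260) / 1000
= 58.1046 MJ

58.1046 MJ


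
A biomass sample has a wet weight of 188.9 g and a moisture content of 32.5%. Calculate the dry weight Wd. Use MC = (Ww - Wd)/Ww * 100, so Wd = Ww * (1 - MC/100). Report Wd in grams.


Wd = Ww * (1 - MC/100)
= 188.9 * (1 - 32.5/100)
= 127.5075 g

127.5075 g


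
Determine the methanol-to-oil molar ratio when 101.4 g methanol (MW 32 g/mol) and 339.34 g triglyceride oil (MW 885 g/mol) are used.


Molar ratio = n_MeOH / n_oil = (MeOH/32) / (oil/885) = (MeOH * 885) / (32 * oil)
= (101.4 * 885) / (32 * 339.34)
= 8.2641

8.2641


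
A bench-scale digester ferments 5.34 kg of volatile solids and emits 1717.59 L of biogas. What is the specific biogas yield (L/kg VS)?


Y = V / VS
= 1717.59 / 5.34
= 321.6461 L/kg VS

321.6461 L/kg VS


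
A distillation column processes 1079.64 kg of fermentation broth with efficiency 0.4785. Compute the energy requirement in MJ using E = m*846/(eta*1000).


E = m * 846 / (eta * 1000)
= 1079.64 * 846 / (0.4785 * 1000)
= 1908.8306 MJ

1908.8306 MJ


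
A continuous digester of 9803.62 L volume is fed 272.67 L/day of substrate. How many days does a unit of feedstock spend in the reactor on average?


HRT = V / Q
= 9803.62 / 272.67
= 35.9542 days

35.9542 days


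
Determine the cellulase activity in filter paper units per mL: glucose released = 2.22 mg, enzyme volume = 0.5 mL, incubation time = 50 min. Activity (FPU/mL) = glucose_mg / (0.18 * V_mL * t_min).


Activity = glucose_mg / (0.18 mg/umol * V_mL * t_min)
= 2.22 / (0.18 * 0.5 * 50)
= 0.4933 FPU/mL

0.4933 FPU/mL


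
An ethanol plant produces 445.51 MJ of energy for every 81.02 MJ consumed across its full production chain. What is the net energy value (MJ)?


NEV = E_out - E_in
= 445.51 - 81.02
= 364.4900 MJ

364.4900 MJ


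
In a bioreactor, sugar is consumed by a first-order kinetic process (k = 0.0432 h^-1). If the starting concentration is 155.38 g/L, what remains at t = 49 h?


S = S0 * exp(-k * t)
S = 155.38 * exp(-0.0432 * 49)
S = 18.7103 g/L

18.7103 g/L


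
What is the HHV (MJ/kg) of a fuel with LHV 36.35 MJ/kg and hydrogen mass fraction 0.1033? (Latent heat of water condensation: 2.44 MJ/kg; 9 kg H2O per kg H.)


HHV = LHV + H_frac * 9 * 2.44
= 36.35 + 0.1033 * 9 * 2.44
= 38.6185 MJ/kg

38.6185 MJ/kg


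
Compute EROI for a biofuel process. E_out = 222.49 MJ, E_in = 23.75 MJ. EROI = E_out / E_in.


EROI = E_out / E_in
= 222.49 / 23.75
= 9.3680

9.3680


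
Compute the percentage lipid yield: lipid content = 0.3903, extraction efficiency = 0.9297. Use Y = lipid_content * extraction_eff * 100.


Y = lipid_content * extraction_eff * 100
= 0.3903 * 0.9297 * 100
= 36.2862%

36.2862%


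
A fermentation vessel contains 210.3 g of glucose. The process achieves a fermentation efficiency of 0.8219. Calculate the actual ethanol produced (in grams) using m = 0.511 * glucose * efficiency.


Actual ethanol: m = 0.511 * 210.3 * 0.8219
m = 88.3241 g

88.3241 g


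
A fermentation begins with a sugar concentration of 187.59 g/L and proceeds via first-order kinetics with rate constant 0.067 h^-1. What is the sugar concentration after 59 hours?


S = S0 * exp(-k * t)
S = 187.59 * exp(-0.067 * 59)
S = 3.6012 g/L

3.6012 g/L


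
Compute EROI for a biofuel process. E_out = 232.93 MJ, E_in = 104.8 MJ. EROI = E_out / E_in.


EROI = E_out / E_in
= 232.93 / 104.8
= 2.2226

2.2226


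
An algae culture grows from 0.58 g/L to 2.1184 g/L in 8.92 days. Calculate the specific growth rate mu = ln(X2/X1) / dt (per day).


mu = ln(X2/X1) / dt
= ln(2.1184/0.58) / 8.92
= 0.1452 per day

0.1452 per day


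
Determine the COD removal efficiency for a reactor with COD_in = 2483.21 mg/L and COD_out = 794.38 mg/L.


eta = (COD_in - COD_out) / COD_in * 100
= (2483.21 - 794.38) / 2483.21 * 100
= 68.0100%

68.0100%


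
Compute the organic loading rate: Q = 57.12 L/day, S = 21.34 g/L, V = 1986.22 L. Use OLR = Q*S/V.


OLR = Q * S / V
= 57.12 * 21.34 / 1986.22
= 0.6137 g/L/day

0.6137 g/L/day


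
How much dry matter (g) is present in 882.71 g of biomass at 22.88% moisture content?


Wd = Ww * (1 - MC/100)
= 882.71 * (1 - 22.88/100)
= 680.7460 g

680.7460 g


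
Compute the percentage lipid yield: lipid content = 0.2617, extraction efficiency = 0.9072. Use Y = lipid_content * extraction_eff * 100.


Y = lipid_content * extraction_eff * 100
= 0.2617 * 0.9072 * 100
= 23.7414%

23.7414%


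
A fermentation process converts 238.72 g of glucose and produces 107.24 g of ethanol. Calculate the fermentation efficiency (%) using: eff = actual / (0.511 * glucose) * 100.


Fermentation efficiency = (actual / (0.511 * glucose)) * 100
= (107.24 / (0.511 * 238.72)) * 100
= 87.9118%

87.9118%


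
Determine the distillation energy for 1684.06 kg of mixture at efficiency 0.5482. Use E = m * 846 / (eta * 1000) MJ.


E = m * 846 / (eta * 1000)
= 1684.06 * 846 / (0.5482 * 1000)
= 2598.8960 MJ

2598.8960 MJ


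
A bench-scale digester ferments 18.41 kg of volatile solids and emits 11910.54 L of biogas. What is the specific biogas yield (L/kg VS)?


Y = V / VS
= 11910.54 / 18.41
= 646.9603 L/kg VS

646.9603 L/kg VS


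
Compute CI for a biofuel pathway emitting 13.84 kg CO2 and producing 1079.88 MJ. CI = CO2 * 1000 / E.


CI = CO2 * 1000 / E
= 13.84 * 1000 / 1079.88
= 12.8162 g CO2/MJ

12.8162 g CO2/MJ


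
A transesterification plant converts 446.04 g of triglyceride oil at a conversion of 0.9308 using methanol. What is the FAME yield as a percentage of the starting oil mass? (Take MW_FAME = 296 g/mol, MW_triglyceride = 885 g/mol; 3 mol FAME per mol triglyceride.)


m_FAME = oil * conv * (3 * 296 / 885) = oil * conv * (888/885)
= 446.04 * 0.9308 * 888 / 885
= 416.5814 g
Y = m_FAME / oil * 100 = conv * (888/885) * 100
= 0.9308 * 888 / 885 * 100
= 93.40%

93.40%


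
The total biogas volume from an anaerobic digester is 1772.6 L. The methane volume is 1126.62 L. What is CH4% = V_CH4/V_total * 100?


CH4% = V_CH4 / V_total * 100
= 1126.62 / 1772.6 * 100
= 63.5575%

63.5575%


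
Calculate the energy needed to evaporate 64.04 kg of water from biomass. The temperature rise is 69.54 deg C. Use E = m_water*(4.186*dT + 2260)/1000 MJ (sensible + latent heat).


E = m_water * (4.186 * dT + 2260) / 1000
= 64.04 * (4.186 * 69.54 + 2260) / 1000
= 163.3721 MJ

163.3721 MJ


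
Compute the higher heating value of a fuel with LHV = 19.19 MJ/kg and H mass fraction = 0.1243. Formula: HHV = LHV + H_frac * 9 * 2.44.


HHV = LHV + H_frac * 9 * 2.44
= 19.19 + 0.1243 * 9 * 2.44
= 21.9196 MJ/kg

21.9196 MJ/kg


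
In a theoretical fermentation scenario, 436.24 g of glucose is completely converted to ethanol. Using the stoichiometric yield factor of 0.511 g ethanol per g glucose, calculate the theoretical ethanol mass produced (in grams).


Theoretical ethanol yield: m_EtOH = 0.511 * m_glucose
m_EtOH = 0.511 * 436.24 = 222.9186 g

222.9186 g


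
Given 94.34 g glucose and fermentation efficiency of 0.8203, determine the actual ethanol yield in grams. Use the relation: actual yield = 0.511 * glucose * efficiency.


Actual ethanol: m = 0.511 * 94.34 * 0.8203
m = 39.5448 g

39.5448 g


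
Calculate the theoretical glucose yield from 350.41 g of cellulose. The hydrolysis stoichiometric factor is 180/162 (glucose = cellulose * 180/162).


glucose = cellulose * 180/162
= 350.41 * 180/162
= 389.3444 g

389.3444 g


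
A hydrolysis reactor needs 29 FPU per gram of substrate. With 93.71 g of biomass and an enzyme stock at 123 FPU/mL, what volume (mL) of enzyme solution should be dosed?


V = dosage * m_sub / activity
V = 29 * 93.71 / 123
V = 22.0942 mL

22.0942 mL


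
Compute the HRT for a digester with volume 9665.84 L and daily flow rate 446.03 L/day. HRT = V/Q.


HRT = V / Q
= 9665.84 / 446.03
= 21.6708 days

21.6708 days


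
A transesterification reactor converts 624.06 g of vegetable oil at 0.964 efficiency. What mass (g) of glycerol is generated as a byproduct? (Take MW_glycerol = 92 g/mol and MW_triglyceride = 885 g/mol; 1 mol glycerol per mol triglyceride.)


glycerol = oil * conv * (92/885)
= 624.06 * 0.964 * 92 / 885
= 62.5386 g

62.5386 g


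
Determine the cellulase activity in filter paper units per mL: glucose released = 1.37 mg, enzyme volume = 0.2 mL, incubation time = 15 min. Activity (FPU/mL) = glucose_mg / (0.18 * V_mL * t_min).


Activity = glucose_mg / (0.18 mg/umol * V_mL * t_min)
= 1.37 / (0.18 * 0.2 * 15)
= 2.5370 FPU/mL

2.5370 FPU/mL


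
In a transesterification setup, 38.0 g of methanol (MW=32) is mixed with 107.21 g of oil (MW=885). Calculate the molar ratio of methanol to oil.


Molar ratio = n_MeOH / n_oil = (MeOH/32) / (oil/885) = (MeOH * 885) / (32 * oil)
= (38.0 * 885) / (32 * 107.21)
= 9.8026

9.8026


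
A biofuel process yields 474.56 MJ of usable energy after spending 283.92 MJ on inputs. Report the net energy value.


NEV = E_out - E_in
= 474.56 - 283.92
= 190.6400 MJ

190.6400 MJ


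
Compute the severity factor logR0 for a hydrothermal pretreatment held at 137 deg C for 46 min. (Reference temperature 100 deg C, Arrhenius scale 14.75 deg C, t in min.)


logR0 = log10(t * exp((T - 100) / 14.75))
= log10(46 * exp((137 - 100) / 14.75))
= 2.7522

2.7522


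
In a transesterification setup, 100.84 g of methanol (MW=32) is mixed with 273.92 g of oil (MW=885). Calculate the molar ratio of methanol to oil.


Molar ratio = n_MeOH / n_oil = (MeOH/32) / (oil/885) = (MeOH * 885) / (32 * oil)
= (100.84 * 885) / (32 * 273.92)
= 10.1813

10.1813


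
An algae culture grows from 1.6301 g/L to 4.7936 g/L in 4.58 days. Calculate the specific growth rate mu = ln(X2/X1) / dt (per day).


mu = ln(X2/X1) / dt
= ln(4.7936/1.6301) / 4.58
= 0.2355 per day

0.2355 per day


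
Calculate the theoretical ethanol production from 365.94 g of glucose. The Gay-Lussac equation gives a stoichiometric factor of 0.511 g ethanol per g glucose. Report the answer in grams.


Theoretical ethanol yield: m_EtOH = 0.511 * m_glucose
m_EtOH = 0.511 * 365.94 = 186.9953 g

186.9953 g


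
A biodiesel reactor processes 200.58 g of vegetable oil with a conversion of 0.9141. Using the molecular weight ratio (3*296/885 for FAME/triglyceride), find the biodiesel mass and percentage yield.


m_FAME = oil * conv * (3 * 296 / 885) = oil * conv * (888/885)
= 200.58 * 0.9141 * 888 / 885
= 183.9717 g
Y = m_FAME / oil * 100 = conv * (888/885) * 100
= 0.9141 * 888 / 885 * 100
= 91.72%

183.9717 g FAME; Y = 91.72%


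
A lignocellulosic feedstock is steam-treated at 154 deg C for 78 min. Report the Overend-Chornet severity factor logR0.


logR0 = log10(t * exp((T - 100) / 14.75))
= log10(78 * exp((154 - 100) / 14.75))
= 3.4821

3.4821


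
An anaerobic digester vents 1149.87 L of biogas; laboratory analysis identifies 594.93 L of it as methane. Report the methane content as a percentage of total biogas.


CH4% = V_CH4 / V_total * 100
= 594.93 / 1149.87 * 100
= 51.7389%

51.7389%


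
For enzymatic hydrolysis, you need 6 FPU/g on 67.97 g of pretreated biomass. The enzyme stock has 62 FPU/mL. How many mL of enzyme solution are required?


V = dosage * m_sub / activity
V = 6 * 67.97 / 62
V = 6.5777 mL

6.5777 mL


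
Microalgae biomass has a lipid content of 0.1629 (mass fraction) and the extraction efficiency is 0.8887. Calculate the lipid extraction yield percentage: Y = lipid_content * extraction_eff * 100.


Y = lipid_content * extraction_eff * 100
= 0.1629 * 0.8887 * 100
= 14.4769%

14.4769%


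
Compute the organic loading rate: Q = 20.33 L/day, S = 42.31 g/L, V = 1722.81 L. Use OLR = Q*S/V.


OLR = Q * S / V
= 20.33 * 42.31 / 1722.81
= 0.4993 g/L/day

0.4993 g/L/day


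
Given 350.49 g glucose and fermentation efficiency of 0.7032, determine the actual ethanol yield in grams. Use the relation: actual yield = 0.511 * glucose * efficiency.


Actual ethanol: m = 0.511 * 350.49 * 0.7032
m = 125.9434 g

125.9434 g


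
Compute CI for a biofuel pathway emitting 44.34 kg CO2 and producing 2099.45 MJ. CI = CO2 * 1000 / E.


CI = CO2 * 1000 / E
= 44.34 * 1000 / 2099.45
= 21.1198 g CO2/MJ

21.1198 g CO2/MJ


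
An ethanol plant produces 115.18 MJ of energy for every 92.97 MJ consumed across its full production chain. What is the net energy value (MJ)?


NEV = E_out - E_in
= 115.18 - 92.97
= 22.2100 MJ

22.2100 MJ


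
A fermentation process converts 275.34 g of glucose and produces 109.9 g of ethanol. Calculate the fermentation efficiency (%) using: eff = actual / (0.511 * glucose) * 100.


Fermentation efficiency = (actual / (0.511 * glucose)) * 100
= (109.9 / (0.511 * 275.34)) * 100
= 78.1102%

78.1102%


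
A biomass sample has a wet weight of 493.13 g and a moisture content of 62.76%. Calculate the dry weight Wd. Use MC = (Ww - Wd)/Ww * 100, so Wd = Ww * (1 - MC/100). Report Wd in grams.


Wd = Ww * (1 - MC/100)
= 493.13 * (1 - 62.76/100)
= 183.6416 g

183.6416 g


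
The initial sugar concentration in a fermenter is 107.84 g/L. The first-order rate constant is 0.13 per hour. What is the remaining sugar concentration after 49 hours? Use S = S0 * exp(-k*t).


S = S0 * exp(-k * t)
S = 107.84 * exp(-0.13 * 49)
S = 0.1846 g/L

0.1846 g/L


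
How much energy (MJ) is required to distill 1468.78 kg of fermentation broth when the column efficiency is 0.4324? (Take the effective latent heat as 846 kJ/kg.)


E = m * 846 / (eta * 1000)
= 1468.78 * 846 / (0.4324 * 1000)
= 2873.7000 MJ

2873.7000 MJ


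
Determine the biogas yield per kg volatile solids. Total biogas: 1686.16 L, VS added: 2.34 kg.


Y = V / VS
= 1686.16 / 2.34
= 720.5812 L/kg VS

720.5812 L/kg VS


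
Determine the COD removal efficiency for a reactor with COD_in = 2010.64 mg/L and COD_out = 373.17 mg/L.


eta = (COD_in - COD_out) / COD_in * 100
= (2010.64 - 373.17) / 2010.64 * 100
= 81.4402%

81.4402%


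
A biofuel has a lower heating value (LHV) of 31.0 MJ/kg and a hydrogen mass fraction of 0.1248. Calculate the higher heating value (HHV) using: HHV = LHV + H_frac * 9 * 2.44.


HHV = LHV + H_frac * 9 * 2.44
= 31.0 + 0.1248 * 9 * 2.44
= 33.7406 MJ/kg

33.7406 MJ/kg


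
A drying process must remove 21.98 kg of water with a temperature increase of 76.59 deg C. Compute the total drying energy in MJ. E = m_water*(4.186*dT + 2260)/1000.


E = m_water * (4.186 * dT + 2260) / 1000
= 21.98 * (4.186 * 76.59 + 2260) / 1000
= 56.7217 MJ

56.7217 MJ


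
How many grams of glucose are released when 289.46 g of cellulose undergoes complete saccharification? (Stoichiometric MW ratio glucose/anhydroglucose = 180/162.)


glucose = cellulose * 180/162
= 289.46 * 180/162
= 321.6222 g

321.6222 g


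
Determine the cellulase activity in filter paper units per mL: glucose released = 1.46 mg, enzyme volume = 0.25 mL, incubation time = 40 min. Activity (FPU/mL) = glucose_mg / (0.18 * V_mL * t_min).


Activity = glucose_mg / (0.18 mg/umol * V_mL * t_min)
= 1.46 / (0.18 * 0.25 * 40)
= 0.8111 FPU/mL

0.8111 FPU/mL


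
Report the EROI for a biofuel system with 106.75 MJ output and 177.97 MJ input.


EROI = E_out / E_in
= 106.75 / 177.97
= 0.5998

0.5998


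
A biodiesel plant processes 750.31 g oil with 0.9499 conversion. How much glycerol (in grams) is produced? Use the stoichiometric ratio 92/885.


glycerol = oil * conv * (92/885)
= 750.31 * 0.9499 * 92 / 885
= 74.0906 g

74.0906 g


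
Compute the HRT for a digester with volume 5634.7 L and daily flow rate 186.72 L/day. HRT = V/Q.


HRT = V / Q
= 5634.7 / 186.72
= 30.1773 days

30.1773 days


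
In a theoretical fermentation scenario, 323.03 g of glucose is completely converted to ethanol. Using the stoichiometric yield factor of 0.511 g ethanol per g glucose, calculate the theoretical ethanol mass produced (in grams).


Theoretical ethanol yield: m_EtOH = 0.511 * m_glucose
m_EtOH = 0.511 * 323.03 = 165.0683 g

165.0683 g


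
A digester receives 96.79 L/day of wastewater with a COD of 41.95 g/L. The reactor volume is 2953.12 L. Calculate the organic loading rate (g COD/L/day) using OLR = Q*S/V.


OLR = Q * S / V
= 96.79 * 41.95 / 2953.12
= 1.3749 g/L/day

1.3749 g/L/day


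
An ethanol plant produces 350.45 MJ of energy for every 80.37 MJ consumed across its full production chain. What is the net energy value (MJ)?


NEV = E_out - E_in
= 350.45 - 80.37
= 270.0800 MJ

270.0800 MJ


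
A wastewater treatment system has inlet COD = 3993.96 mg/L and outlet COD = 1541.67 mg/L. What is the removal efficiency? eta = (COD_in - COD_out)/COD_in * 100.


eta = (COD_in - COD_out) / COD_in * 100
= (3993.96 - 1541.67) / 3993.96 * 100
= 61.4000%

61.4000%


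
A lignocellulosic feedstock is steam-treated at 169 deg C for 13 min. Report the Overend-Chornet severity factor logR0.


logR0 = log10(t * exp((T - 100) / 14.75))
= log10(13 * exp((169 - 100) / 14.75))
= 3.1456

3.1456


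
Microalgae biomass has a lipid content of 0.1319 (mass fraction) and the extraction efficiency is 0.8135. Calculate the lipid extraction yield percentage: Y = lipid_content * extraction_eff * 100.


Y = lipid_content * extraction_eff * 100
= 0.1319 * 0.8135 * 100
= 10.7301%

10.7301%


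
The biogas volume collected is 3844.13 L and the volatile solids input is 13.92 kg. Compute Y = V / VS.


Y = V / VS
= 3844.13 / 13.92
= 276.1588 L/kg VS

276.1588 L/kg VS


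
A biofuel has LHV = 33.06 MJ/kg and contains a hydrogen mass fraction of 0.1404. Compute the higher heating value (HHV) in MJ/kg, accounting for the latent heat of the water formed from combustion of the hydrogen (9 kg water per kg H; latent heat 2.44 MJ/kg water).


HHV = LHV + H_frac * 9 * 2.44
= 33.06 + 0.1404 * 9 * 2.44
= 36.1432 MJ/kg

36.1432 MJ/kg
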